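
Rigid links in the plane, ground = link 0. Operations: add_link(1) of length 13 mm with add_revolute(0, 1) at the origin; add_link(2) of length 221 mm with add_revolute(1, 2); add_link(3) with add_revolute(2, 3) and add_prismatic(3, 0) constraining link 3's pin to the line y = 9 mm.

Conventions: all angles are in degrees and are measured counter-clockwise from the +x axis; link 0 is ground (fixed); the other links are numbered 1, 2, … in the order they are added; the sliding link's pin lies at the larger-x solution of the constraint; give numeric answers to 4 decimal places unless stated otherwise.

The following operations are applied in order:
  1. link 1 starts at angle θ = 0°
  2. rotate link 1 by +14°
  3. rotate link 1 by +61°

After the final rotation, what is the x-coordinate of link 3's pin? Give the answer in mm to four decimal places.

geometry: r = 13 mm, L = 221 mm, e = 9 mm; θ starts at 0°
rotate link 1 by +14°: θ ← 0° +14° = 14°
rotate link 1 by +61°: θ ← 14° +61° = 75°
crank pin P = (r cos θ, r sin θ) = (3.364648, 12.557036)
h = r sin θ − e = 12.557036 − 9 = 3.557036
x = r cos θ + √(L² − h²) = 3.364648 + 220.971373 = 224.336020

224.3360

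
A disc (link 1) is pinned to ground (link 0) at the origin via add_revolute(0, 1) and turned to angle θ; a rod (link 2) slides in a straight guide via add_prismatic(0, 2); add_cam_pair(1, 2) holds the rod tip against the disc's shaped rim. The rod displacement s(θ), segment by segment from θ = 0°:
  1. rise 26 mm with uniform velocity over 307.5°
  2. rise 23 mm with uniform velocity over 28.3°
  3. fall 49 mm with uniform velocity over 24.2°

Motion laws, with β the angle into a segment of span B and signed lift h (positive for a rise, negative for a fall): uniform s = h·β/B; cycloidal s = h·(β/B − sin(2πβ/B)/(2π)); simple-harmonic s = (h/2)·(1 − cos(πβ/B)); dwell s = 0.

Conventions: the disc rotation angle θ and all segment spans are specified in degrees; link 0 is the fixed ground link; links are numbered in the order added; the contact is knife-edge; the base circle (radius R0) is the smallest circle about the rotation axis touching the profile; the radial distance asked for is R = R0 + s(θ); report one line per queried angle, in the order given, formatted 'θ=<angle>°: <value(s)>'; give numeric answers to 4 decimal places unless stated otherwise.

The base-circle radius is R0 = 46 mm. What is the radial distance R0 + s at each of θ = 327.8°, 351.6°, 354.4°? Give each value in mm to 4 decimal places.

segment 1 (0° to 307.5°, uniform, h = 26) is passed completely: s = 0.0000 + (26) = 26.0000
θ = 327.8° falls in segment 2 (307.5° to 335.8°, uniform, h = 23): β = 327.8 − 307.5 = 20.3°, B = 28.3°; Δs = 23·20.3/28.3 = 16.4982; s = 26.0000 + 16.4982 = 42.4982
segment 2 (307.5° to 335.8°, uniform, h = 23) is passed completely: s = 26.0000 + (23) = 49.0000
θ = 351.6° falls in segment 3 (335.8° to 360°, uniform, h = -49): β = 351.6 − 335.8 = 15.8°, B = 24.2°; Δs = -49·15.8/24.2 = -31.9917; s = 49.0000 − 31.9917 = 17.0083
θ = 354.4° falls in segment 3 (335.8° to 360°, uniform, h = -49): β = 354.4 − 335.8 = 18.6°, B = 24.2°; Δs = -49·18.6/24.2 = -37.6612; s = 49.0000 − 37.6612 = 11.3388
θ=327.8°: R = R0 + s = 46 + 42.4982 = 88.4982
θ=351.6°: R = R0 + s = 46 + 17.0083 = 63.0083
θ=354.4°: R = R0 + s = 46 + 11.3388 = 57.3388

θ=327.8°: 88.4982
θ=351.6°: 63.0083
θ=354.4°: 57.3388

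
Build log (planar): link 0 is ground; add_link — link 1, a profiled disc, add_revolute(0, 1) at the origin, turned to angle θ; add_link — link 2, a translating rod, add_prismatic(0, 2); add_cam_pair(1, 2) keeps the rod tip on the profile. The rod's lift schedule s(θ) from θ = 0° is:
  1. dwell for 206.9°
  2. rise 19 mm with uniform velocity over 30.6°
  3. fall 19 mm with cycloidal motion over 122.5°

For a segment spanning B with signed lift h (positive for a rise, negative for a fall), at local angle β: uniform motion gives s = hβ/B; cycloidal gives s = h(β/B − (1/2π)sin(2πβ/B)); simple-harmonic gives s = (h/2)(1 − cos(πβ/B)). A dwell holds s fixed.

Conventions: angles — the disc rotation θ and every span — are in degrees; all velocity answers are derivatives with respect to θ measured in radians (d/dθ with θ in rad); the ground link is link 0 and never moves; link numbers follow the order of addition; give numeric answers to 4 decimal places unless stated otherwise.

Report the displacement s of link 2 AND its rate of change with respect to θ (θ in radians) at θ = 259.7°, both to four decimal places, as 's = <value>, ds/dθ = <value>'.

seg 1 [0°–206.9°] dwell: s stays 0.0000
seg 2 [206.9°–237.5°] uniform, h=19: full span → s += 19 → s = 19.0000
seg 3 [237.5°–360°] cycloidal, h=-19: θ=259.7° here. β=22.2, B=122.5. -19·(0.1812 − sin(2π·0.1812)/(2π)) = -0.6973 → s = 18.3027
velocity in seg [237.5°–360°] (cycloidal), θ in radians: β = 22.2° = 0.3875 rad, B = 122.5° = 2.1380 rad; ds/dθ = (h/B)(1 − cos(2πβ/B)) = ((-19)/2.1380)(1 − cos(2π·0.1812)) = -5.164899 mm/rad

s = 18.3027, ds/dθ = -5.1649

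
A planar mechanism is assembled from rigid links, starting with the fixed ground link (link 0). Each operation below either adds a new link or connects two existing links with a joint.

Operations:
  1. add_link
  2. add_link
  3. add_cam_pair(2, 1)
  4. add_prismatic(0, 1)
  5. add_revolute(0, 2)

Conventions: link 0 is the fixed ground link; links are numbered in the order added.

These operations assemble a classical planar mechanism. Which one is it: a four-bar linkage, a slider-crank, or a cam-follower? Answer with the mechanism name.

links: 3 (incl. ground); joints: 1 revolute, 1 prismatic, 1 higher (cam) pair, forming one closed loop
3 links, revolute + prismatic + higher pair in one loop → cam-follower

cam-follower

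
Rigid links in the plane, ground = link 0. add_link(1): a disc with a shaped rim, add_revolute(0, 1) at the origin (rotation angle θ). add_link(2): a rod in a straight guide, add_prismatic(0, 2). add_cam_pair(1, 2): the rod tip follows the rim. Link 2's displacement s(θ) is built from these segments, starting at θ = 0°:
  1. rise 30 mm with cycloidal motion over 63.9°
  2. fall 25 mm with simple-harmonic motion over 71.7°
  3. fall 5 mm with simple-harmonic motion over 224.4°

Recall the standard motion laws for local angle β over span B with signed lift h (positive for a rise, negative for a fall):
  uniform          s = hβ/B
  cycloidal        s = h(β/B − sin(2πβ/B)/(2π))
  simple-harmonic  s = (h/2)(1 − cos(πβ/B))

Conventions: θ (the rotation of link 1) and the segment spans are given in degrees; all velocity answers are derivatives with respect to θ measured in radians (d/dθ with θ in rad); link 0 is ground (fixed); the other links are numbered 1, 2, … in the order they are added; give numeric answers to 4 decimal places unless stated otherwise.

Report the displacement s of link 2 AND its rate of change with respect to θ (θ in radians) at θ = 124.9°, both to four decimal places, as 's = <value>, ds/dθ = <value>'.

segment 1 (0° to 63.9°, cycloidal, h = 30) is passed completely: s = 0.0000 + (30) = 30.0000
θ = 124.9° falls in segment 2 (63.9° to 135.6°, simple-harmonic, h = -25): β = 124.9 − 63.9 = 61°, B = 71.7°; Δs = -25/2·(1 − cos(π·0.8508)) = -23.6512; s = 30.0000 − 23.6512 = 6.3488
velocity in seg [63.9°–135.6°] (simple-harmonic), θ in radians: β = 61° = 1.0647 rad, B = 71.7° = 1.2514 rad; ds/dθ = (πh/(2B)) sin(πβ/B) = (π·(-25)/(2·1.2514)) sin(π·0.8508) = -14.179141 mm/rad

s = 6.3488, ds/dθ = -14.1791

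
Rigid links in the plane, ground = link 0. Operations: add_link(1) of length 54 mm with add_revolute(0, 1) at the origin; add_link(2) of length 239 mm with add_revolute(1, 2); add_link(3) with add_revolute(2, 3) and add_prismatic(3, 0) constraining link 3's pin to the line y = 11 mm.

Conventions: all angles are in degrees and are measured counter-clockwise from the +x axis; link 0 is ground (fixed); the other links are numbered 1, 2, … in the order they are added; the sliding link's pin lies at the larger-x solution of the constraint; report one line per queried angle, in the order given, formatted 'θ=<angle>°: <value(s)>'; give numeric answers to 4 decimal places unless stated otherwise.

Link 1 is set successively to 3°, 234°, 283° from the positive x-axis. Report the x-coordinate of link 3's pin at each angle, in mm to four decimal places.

geometry: r = 54 mm, L = 239 mm, e = 11 mm
θ=3°: crank pin P = (r cos θ, r sin θ) = (53.925995, 2.826142)
θ=3°: h = r sin θ − e = 2.826142 − 11 = -8.173858
θ=3°: x = r cos θ + √(L² − h²) = 53.925995 + 238.860185 = 292.786180
θ=234°: crank pin P = (r cos θ, r sin θ) = (-31.740404, -43.686918)
θ=234°: h = r sin θ − e = -43.686918 − 11 = -54.686918
θ=234°: x = r cos θ + √(L² − h²) = -31.740404 + 232.659281 = 200.918877
θ=283°: crank pin P = (r cos θ, r sin θ) = (12.147357, -52.615983)
θ=283°: h = r sin θ − e = -52.615983 − 11 = -63.615983
θ=283°: x = r cos θ + √(L² − h²) = 12.147357 + 230.377965 = 242.525322

θ=3°: 292.7862
θ=234°: 200.9189
θ=283°: 242.5253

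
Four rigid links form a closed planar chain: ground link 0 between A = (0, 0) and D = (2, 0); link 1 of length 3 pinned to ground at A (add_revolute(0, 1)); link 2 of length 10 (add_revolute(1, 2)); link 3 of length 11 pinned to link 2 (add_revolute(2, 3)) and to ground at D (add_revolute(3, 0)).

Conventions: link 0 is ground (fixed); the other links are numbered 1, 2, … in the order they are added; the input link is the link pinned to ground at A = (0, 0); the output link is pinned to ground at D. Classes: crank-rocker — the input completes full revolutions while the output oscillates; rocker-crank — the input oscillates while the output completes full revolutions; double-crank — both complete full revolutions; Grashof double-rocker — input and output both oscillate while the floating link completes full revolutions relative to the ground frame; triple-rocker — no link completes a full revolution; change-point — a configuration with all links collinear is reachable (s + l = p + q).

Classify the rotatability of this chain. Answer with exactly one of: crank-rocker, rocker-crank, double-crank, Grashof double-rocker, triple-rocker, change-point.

lengths: ground=2, input=3, coupler=10, output=11
sorted: s=2 (shortest), l=11 (longest), p+q=13
s + l = 13 vs p + q = 13
s + l = p + q → change-point (collinear configuration reachable)

change-point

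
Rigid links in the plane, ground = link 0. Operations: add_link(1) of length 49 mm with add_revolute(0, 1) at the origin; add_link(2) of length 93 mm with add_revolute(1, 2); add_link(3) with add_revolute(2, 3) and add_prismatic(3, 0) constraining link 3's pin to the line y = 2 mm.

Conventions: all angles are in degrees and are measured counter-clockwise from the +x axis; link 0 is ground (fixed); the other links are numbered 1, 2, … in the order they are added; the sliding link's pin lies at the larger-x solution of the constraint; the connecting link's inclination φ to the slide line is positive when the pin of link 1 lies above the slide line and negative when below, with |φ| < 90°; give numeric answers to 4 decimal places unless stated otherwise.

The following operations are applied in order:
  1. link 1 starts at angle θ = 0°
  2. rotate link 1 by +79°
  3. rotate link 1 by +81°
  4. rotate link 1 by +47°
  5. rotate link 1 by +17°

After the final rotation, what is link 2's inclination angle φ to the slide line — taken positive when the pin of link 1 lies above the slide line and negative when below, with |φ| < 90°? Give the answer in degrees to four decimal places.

geometry: r = 49 mm, L = 93 mm, e = 2 mm; θ starts at 0°
rotate link 1 by +79°: θ ← 0° +79° = 79°
rotate link 1 by +81°: θ ← 79° +81° = 160°
rotate link 1 by +47°: θ ← 160° +47° = 207°
rotate link 1 by +17°: θ ← 207° +17° = 224°
h = r sin θ − e = -34.038260 − 2 = -36.038260
sin φ = h / L = -36.038260 / 93 = -0.38750817
φ = arcsin(-0.38750817) = -22.799539°

-22.7995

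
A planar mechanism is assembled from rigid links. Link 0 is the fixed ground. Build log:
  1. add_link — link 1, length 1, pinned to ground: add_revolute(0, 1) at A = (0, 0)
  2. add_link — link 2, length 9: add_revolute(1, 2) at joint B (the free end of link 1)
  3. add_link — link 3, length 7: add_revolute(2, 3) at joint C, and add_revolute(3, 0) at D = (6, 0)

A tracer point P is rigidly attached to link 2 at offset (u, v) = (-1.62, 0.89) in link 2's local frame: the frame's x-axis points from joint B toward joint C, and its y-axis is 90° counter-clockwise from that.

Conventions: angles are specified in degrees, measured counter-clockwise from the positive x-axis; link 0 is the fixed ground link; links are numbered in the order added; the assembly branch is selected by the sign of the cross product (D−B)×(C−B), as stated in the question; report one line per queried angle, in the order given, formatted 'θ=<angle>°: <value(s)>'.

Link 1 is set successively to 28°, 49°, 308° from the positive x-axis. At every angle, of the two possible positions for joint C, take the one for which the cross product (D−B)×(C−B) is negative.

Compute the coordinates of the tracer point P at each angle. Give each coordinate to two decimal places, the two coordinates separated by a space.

A=(0,0), D=(6.00,0)
θ=28°: B = A + 1.00·(cos28°, sin28°) = (0.8829, 0.4695)
θ=28°: |BD| = 5.1385
θ=28°: circle(B,9.00) ∩ circle(D,7.00): a=5.6830, h=6.9788
θ=28°:   candidates: C₊=(7.1798,6.8999) cross=35.861; C₋=(5.9046,-6.9993) cross=-35.861
θ=28°:   branch - wants cross < 0 → take C=(5.9046,-6.9993) (cross=-35.861)
θ=28°: ex = (C−B)/|BC| = (0.5580,-0.8299); ey = (0.8299,0.5580)
θ=28°: P = B + -1.62·ex + 0.89·ey = (0.7176,2.3104)
θ=49°: B = A + 1.00·(cos49°, sin49°) = (0.6561, 0.7547)
θ=49°: |BD| = 5.3970
θ=49°: circle(B,9.00) ∩ circle(D,7.00): a=5.6631, h=6.9949
θ=49°:   candidates: C₊=(7.2417,6.8890) cross=37.751; C₋=(5.2854,-6.9634) cross=-37.751
θ=49°:   branch - wants cross < 0 → take C=(5.2854,-6.9634) (cross=-37.751)
θ=49°: ex = (C−B)/|BC| = (0.5144,-0.8576); ey = (0.8576,0.5144)
θ=49°: P = B + -1.62·ex + 0.89·ey = (0.5860,2.6018)
θ=308°: B = A + 1.00·(cos308°, sin308°) = (0.6157, -0.7880)
θ=308°: |BD| = 5.4417
θ=308°: circle(B,9.00) ∩ circle(D,7.00): a=5.6611, h=6.9966
θ=308°:   candidates: C₊=(5.2039,6.9546) cross=38.073; C₋=(7.2303,-6.8910) cross=-38.073
θ=308°:   branch - wants cross < 0 → take C=(7.2303,-6.8910) (cross=-38.073)
θ=308°: ex = (C−B)/|BC| = (0.7350,-0.6781); ey = (0.6781,0.7350)
θ=308°: P = B + -1.62·ex + 0.89·ey = (0.0286,0.9646)

θ=28°: 0.72 2.31
θ=49°: 0.59 2.60
θ=308°: 0.03 0.96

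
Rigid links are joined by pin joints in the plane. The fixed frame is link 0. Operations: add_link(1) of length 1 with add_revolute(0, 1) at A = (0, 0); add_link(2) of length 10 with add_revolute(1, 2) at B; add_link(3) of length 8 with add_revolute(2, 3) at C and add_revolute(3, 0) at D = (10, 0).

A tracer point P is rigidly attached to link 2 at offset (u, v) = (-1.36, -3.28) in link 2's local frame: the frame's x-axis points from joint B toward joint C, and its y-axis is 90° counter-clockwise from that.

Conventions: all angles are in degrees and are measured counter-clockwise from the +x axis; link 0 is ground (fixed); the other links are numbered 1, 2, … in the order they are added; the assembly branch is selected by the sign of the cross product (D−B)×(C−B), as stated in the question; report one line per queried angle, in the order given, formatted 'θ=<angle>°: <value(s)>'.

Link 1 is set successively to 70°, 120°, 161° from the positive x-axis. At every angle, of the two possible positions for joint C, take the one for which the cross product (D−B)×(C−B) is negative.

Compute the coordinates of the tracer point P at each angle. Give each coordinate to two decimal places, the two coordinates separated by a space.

A=(0,0), D=(10.00,0)
θ=70°: B = A + 1.00·(cos70°, sin70°) = (0.3420, 0.9397)
θ=70°: |BD| = 9.7036
θ=70°: circle(B,10.00) ∩ circle(D,8.00): a=6.7068, h=7.4175
θ=70°:   candidates: C₊=(7.7356,7.6728) cross=71.976; C₋=(6.2990,-7.0924) cross=-71.976
θ=70°:   branch - wants cross < 0 → take C=(6.2990,-7.0924) (cross=-71.976)
θ=70°: ex = (C−B)/|BC| = (0.5957,-0.8032); ey = (0.8032,0.5957)
θ=70°: P = B + -1.36·ex + -3.28·ey = (-3.1027,0.0782)
θ=120°: B = A + 1.00·(cos120°, sin120°) = (-0.5000, 0.8660)
θ=120°: |BD| = 10.5357
θ=120°: circle(B,10.00) ∩ circle(D,8.00): a=6.9763, h=7.1646
θ=120°:   candidates: C₊=(7.0416,7.4329) cross=75.483; C₋=(5.8638,-6.8477) cross=-75.483
θ=120°:   branch - wants cross < 0 → take C=(5.8638,-6.8477) (cross=-75.483)
θ=120°: ex = (C−B)/|BC| = (0.6364,-0.7714); ey = (0.7714,0.6364)
θ=120°: P = B + -1.36·ex + -3.28·ey = (-3.8956,-0.1722)
θ=161°: B = A + 1.00·(cos161°, sin161°) = (-0.9455, 0.3256)
θ=161°: |BD| = 10.9504
θ=161°: circle(B,10.00) ∩ circle(D,8.00): a=7.1190, h=7.0228
θ=161°:   candidates: C₊=(6.3791,7.1337) cross=76.903; C₋=(5.9615,-6.9058) cross=-76.903
θ=161°:   branch - wants cross < 0 → take C=(5.9615,-6.9058) (cross=-76.903)
θ=161°: ex = (C−B)/|BC| = (0.6907,-0.7231); ey = (0.7231,0.6907)
θ=161°: P = B + -1.36·ex + -3.28·ey = (-4.2568,-0.9565)

θ=70°: -3.10 0.08
θ=120°: -3.90 -0.17
θ=161°: -4.26 -0.96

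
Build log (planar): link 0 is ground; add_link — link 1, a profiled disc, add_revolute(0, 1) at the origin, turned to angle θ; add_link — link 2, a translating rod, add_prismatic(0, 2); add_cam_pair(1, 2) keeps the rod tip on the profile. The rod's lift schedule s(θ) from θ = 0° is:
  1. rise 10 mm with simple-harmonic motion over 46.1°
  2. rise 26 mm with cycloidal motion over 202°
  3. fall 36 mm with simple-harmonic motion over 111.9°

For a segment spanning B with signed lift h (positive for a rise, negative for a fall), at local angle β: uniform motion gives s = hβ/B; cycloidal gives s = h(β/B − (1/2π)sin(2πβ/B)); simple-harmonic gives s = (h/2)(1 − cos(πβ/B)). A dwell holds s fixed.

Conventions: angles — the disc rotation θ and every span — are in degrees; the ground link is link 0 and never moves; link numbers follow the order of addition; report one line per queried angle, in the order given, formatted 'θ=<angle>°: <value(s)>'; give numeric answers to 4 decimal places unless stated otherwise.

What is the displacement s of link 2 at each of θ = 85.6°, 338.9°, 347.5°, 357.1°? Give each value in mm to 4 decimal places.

seg 1 [0°–46.1°] simple-harmonic, h=10: full span → s += 10 → s = 10.0000
seg 2 [46.1°–248.1°] cycloidal, h=26: θ=85.6° here. β=39.5, B=202. 26·(0.1955 − sin(2π·0.1955)/(2π)) = 1.1860 → s = 11.1860
seg 2 [46.1°–248.1°] cycloidal, h=26: full span → s += 26 → s = 36.0000
seg 3 [248.1°–360°] simple-harmonic, h=-36: θ=338.9° here. β=90.8, B=111.9. -36/2·(1 − cos(π·0.8114)) = -32.9330 → s = 3.0670
seg 3 [248.1°–360°] simple-harmonic, h=-36: θ=347.5° here. β=99.4, B=111.9. -36/2·(1 − cos(π·0.8883)) = -34.9029 → s = 1.0971
seg 3 [248.1°–360°] simple-harmonic, h=-36: θ=357.1° here. β=109, B=111.9. -36/2·(1 − cos(π·0.9741)) = -35.9404 → s = 0.0596

θ=85.6°: 11.1860
θ=338.9°: 3.0670
θ=347.5°: 1.0971
θ=357.1°: 0.0596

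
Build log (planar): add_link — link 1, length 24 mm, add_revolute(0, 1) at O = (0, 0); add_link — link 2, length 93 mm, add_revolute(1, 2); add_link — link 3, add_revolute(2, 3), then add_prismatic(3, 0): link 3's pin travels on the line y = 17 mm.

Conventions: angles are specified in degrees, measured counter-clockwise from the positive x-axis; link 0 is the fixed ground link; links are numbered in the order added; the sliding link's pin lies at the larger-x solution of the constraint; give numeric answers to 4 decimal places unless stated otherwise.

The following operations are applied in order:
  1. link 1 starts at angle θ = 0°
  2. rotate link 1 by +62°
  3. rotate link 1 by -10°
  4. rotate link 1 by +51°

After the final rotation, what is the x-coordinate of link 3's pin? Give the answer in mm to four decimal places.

geometry: r = 24 mm, L = 93 mm, e = 17 mm; θ starts at 0°
rotate link 1 by +62°: θ ← 0° +62° = 62°
rotate link 1 by -10°: θ ← 62° -10° = 52°
rotate link 1 by +51°: θ ← 52° +51° = 103°
crank pin P = (r cos θ, r sin θ) = (-5.398825, 23.384882)
h = r sin θ − e = 23.384882 − 17 = 6.384882
x = r cos θ + √(L² − h²) = -5.398825 + 92.780565 = 87.381740

87.3817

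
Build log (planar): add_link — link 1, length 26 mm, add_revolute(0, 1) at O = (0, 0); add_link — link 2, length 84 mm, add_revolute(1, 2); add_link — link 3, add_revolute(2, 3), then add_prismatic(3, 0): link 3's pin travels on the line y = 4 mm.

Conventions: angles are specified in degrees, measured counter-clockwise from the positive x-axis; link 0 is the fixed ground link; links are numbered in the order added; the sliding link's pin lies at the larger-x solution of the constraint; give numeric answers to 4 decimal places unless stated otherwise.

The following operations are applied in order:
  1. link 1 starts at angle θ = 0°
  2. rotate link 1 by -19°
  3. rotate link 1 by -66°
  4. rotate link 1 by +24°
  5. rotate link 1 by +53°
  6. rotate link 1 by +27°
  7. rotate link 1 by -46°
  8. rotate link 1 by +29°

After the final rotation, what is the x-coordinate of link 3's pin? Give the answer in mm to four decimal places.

geometry: r = 26 mm, L = 84 mm, e = 4 mm; θ starts at 0°
rotate link 1 by -19°: θ ← 0° -19° = -19°
rotate link 1 by -66°: θ ← -19° -66° = -85°
rotate link 1 by +24°: θ ← -85° +24° = -61°
rotate link 1 by +53°: θ ← -61° +53° = -8°
rotate link 1 by +27°: θ ← -8° +27° = 19°
rotate link 1 by -46°: θ ← 19° -46° = -27°
rotate link 1 by +29°: θ ← -27° +29° = 2°
crank pin P = (r cos θ, r sin θ) = (25.984162, 0.907387)
h = r sin θ − e = 0.907387 − 4 = -3.092613
x = r cos θ + √(L² − h²) = 25.984162 + 83.943051 = 109.927212

109.9272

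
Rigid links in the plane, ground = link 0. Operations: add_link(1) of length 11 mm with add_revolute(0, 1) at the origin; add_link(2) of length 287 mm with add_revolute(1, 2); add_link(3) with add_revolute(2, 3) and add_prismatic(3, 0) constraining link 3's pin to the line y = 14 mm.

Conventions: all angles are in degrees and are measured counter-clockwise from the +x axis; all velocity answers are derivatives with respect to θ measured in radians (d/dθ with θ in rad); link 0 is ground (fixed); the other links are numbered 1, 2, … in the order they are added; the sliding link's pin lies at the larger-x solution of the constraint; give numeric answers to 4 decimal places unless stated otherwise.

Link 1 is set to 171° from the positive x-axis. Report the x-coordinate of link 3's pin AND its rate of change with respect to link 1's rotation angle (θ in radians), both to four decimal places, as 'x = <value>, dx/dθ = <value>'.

geometry: r = 11 mm, L = 287 mm, e = 14 mm
crank pin P = (r cos θ, r sin θ) = (-10.864572, 1.720779)
h = r sin θ − e = 1.720779 − 14 = -12.279221
x = r cos θ + √(L² − h²) = -10.864572 + 286.737198 = 275.872626
dx/dθ = −r sin θ − h·r cos θ/√(L² − h²) (θ in radians; h = -12.279221) = -2.186043

x = 275.8726, dx/dθ = -2.1860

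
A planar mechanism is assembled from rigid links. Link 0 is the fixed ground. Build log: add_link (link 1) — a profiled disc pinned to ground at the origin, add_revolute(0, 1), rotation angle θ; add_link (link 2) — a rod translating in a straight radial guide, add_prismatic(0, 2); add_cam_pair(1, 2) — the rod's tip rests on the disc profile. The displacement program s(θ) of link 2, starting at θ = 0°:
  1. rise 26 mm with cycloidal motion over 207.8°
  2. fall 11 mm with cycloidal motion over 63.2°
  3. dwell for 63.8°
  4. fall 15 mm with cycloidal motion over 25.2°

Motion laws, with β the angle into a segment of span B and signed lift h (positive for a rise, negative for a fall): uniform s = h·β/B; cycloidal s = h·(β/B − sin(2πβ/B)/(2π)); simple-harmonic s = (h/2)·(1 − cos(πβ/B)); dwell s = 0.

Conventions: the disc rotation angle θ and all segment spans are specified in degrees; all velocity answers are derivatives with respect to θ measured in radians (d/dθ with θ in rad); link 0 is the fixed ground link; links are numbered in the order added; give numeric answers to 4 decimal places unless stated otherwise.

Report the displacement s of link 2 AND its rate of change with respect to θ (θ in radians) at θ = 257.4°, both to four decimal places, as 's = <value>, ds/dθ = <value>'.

seg 1 [0°–207.8°] cycloidal, h=26: full span → s += 26 → s = 26.0000
seg 2 [207.8°–271°] cycloidal, h=-11: θ=257.4° here. β=49.6, B=63.2. -11·(0.7848 − sin(2π·0.7848)/(2π)) = -10.3419 → s = 15.6581
velocity in seg [207.8°–271°] (cycloidal), θ in radians: β = 49.6° = 0.8657 rad, B = 63.2° = 1.1030 rad; ds/dθ = (h/B)(1 − cos(2πβ/B)) = ((-11)/1.1030)(1 − cos(2π·0.7848)) = -7.808574 mm/rad

s = 15.6581, ds/dθ = -7.8086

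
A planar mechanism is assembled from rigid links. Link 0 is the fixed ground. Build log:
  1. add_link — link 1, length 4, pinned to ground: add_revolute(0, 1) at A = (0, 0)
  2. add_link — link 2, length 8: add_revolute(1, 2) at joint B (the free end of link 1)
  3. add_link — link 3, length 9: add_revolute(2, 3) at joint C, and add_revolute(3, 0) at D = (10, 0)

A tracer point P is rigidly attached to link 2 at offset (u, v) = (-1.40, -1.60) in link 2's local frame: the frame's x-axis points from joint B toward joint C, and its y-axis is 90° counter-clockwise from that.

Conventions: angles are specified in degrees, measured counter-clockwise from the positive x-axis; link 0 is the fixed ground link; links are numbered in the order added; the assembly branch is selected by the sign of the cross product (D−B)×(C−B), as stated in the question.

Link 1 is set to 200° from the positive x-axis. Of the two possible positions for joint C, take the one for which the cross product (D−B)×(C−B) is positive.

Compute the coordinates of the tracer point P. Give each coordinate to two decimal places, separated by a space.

A=(0,0), D=(10.00,0)
B = A + 4.00·(cos200°, sin200°) = (-3.7588, -1.3681)
|BD| = 13.8266
circle(B,8.00) ∩ circle(D,9.00): a=6.2986, h=4.9324
  candidates: C₊=(2.0208,4.1633) cross=68.198; C₋=(2.9969,-5.6530) cross=-68.198
  branch + wants cross > 0 → take C=(2.0208,4.1633) (cross=68.198)
ex = (C−B)/|BC| = (0.7225,0.6914); ey = (-0.6914,0.7225)
P = B + -1.40·ex + -1.60·ey = (-3.6639,-3.4920)

-3.66 -3.49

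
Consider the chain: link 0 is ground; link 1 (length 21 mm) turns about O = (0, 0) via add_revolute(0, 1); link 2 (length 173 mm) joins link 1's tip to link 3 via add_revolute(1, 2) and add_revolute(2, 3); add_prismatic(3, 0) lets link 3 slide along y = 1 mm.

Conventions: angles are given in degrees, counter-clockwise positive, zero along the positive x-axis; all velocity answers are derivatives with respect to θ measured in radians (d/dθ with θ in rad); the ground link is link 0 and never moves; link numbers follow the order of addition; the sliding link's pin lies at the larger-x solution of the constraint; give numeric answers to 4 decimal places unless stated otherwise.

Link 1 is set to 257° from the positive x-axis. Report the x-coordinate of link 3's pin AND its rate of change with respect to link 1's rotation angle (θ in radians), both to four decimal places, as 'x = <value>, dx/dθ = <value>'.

geometry: r = 21 mm, L = 173 mm, e = 1 mm
crank pin P = (r cos θ, r sin θ) = (-4.723972, -20.461771)
h = r sin θ − e = -20.461771 − 1 = -21.461771
x = r cos θ + √(L² − h²) = -4.723972 + 171.663602 = 166.939630
dx/dθ = −r sin θ − h·r cos θ/√(L² − h²) (θ in radians; h = -21.461771) = 19.871170

x = 166.9396, dx/dθ = 19.8712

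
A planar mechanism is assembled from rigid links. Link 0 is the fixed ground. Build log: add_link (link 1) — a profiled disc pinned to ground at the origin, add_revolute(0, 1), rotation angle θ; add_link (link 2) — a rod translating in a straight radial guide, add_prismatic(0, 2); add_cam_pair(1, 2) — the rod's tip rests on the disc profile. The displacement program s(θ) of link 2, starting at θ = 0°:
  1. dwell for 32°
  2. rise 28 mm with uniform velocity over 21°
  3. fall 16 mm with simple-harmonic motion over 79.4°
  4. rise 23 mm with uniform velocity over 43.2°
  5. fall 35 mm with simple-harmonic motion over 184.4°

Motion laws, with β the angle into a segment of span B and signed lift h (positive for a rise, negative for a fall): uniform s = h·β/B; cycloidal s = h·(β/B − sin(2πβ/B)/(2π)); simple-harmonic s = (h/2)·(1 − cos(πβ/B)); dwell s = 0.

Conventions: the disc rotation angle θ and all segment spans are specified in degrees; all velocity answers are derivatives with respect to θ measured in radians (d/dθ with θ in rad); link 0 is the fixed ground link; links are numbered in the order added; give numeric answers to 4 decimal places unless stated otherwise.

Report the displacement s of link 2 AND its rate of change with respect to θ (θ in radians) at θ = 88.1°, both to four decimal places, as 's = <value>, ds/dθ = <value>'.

seg 1 [0°–32°] dwell: s stays 0.0000
seg 2 [32°–53°] uniform, h=28: full span → s += 28 → s = 28.0000
seg 3 [53°–132.4°] simple-harmonic, h=-16: θ=88.1° here. β=35.1, B=79.4. -16/2·(1 − cos(π·0.4421)) = -6.5520 → s = 21.4480
velocity in seg [53°–132.4°] (simple-harmonic), θ in radians: β = 35.1° = 0.6126 rad, B = 79.4° = 1.3858 rad; ds/dθ = (πh/(2B)) sin(πβ/B) = (π·(-16)/(2·1.3858)) sin(π·0.4421) = -17.836458 mm/rad

s = 21.4480, ds/dθ = -17.8365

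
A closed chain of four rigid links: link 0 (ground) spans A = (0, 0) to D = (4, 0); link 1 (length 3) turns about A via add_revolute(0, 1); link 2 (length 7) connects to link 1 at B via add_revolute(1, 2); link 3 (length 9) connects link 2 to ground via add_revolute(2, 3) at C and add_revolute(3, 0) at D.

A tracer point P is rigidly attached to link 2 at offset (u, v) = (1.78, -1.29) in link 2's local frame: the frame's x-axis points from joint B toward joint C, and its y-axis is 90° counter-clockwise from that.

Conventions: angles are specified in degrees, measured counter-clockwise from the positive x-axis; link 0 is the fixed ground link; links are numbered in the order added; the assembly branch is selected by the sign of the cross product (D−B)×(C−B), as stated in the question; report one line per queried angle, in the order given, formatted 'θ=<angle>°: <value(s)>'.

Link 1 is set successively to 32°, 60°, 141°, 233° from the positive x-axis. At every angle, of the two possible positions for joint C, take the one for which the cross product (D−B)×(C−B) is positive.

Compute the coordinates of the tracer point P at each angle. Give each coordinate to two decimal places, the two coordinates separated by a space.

A=(0,0), D=(4.00,0)
θ=32°: B = A + 3.00·(cos32°, sin32°) = (2.5441, 1.5898)
θ=32°: |BD| = 2.1557
θ=32°: circle(B,7.00) ∩ circle(D,9.00): a=-6.3445, h=2.9576
θ=32°:   candidates: C₊=(0.4404,8.2662) cross=6.375; C₋=(-3.9219,4.2713) cross=-6.375
θ=32°:   branch + wants cross > 0 → take C=(0.4404,8.2662) (cross=6.375)
θ=32°: ex = (C−B)/|BC| = (-0.3005,0.9538); ey = (-0.9538,-0.3005)
θ=32°: P = B + 1.78·ex + -1.29·ey = (3.2396,3.6752)
θ=60°: B = A + 3.00·(cos60°, sin60°) = (1.5000, 2.5981)
θ=60°: |BD| = 3.6056
θ=60°: circle(B,7.00) ∩ circle(D,9.00): a=-2.6348, h=6.4852
θ=60°:   candidates: C₊=(4.3462,8.9933) cross=23.383; C₋=(-5.0000,0.0000) cross=-23.383
θ=60°:   branch + wants cross > 0 → take C=(4.3462,8.9933) (cross=23.383)
θ=60°: ex = (C−B)/|BC| = (0.4066,0.9136); ey = (-0.9136,0.4066)
θ=60°: P = B + 1.78·ex + -1.29·ey = (3.4023,3.6998)
θ=141°: B = A + 3.00·(cos141°, sin141°) = (-2.3314, 1.8880)
θ=141°: |BD| = 6.6069
θ=141°: circle(B,7.00) ∩ circle(D,9.00): a=0.8818, h=6.9442
θ=141°:   candidates: C₊=(0.4979,8.2907) cross=45.880; C₋=(-3.4708,-5.0187) cross=-45.880
θ=141°:   branch + wants cross > 0 → take C=(0.4979,8.2907) (cross=45.880)
θ=141°: ex = (C−B)/|BC| = (0.4042,0.9147); ey = (-0.9147,0.4042)
θ=141°: P = B + 1.78·ex + -1.29·ey = (-0.4320,2.9947)
θ=233°: B = A + 3.00·(cos233°, sin233°) = (-1.8054, -2.3959)
θ=233°: |BD| = 6.2804
θ=233°: circle(B,7.00) ∩ circle(D,9.00): a=0.5926, h=6.9749
θ=233°:   candidates: C₊=(-3.9185,4.2775) cross=43.805; C₋=(1.4032,-8.6172) cross=-43.805
θ=233°:   branch + wants cross > 0 → take C=(-3.9185,4.2775) (cross=43.805)
θ=233°: ex = (C−B)/|BC| = (-0.3019,0.9534); ey = (-0.9534,-0.3019)
θ=233°: P = B + 1.78·ex + -1.29·ey = (-1.1129,-0.3095)

θ=32°: 3.24 3.68
θ=60°: 3.40 3.70
θ=141°: -0.43 2.99
θ=233°: -1.11 -0.31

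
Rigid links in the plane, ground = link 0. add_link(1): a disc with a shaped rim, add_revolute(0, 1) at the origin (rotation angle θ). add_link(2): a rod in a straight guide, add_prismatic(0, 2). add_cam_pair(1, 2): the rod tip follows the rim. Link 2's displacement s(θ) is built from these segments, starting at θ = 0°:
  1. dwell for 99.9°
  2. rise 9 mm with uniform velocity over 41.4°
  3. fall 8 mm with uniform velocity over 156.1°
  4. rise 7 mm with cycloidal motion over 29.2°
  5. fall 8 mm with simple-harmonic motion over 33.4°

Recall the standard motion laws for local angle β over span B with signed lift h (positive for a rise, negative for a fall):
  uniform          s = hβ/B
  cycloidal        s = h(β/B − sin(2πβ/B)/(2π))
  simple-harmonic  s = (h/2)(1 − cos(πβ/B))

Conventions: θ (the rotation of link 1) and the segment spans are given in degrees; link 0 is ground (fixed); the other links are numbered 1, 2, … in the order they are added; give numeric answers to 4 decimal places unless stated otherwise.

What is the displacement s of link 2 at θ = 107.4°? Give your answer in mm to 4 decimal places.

segment 1 (0° to 99.9°, dwell): s unchanged at 0.0000
θ = 107.4° falls in segment 2 (99.9° to 141.3°, uniform, h = 9): β = 107.4 − 99.9 = 7.5°, B = 41.4°; Δs = 9·7.5/41.4 = 1.6304; s = 0.0000 + 1.6304 = 1.6304

1.6304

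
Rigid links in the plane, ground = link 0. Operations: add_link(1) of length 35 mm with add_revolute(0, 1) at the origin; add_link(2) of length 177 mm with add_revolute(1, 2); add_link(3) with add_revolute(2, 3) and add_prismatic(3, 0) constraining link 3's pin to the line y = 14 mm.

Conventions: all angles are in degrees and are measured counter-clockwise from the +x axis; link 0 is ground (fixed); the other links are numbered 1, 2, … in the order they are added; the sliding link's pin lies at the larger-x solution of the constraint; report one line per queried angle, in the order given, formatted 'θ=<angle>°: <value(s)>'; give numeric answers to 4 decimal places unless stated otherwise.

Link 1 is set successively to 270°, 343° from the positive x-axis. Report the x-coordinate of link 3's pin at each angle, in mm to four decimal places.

geometry: r = 35 mm, L = 177 mm, e = 14 mm
θ=270°: crank pin P = (r cos θ, r sin θ) = (-0.000000, -35.000000)
θ=270°: h = r sin θ − e = -35.000000 − 14 = -49.000000
θ=270°: x = r cos θ + √(L² − h²) = -0.000000 + 170.082333 = 170.082333
θ=343°: crank pin P = (r cos θ, r sin θ) = (33.470666, -10.233010)
θ=343°: h = r sin θ − e = -10.233010 − 14 = -24.233010
θ=343°: x = r cos θ + √(L² − h²) = 33.470666 + 175.333286 = 208.803953

θ=270°: 170.0823
θ=343°: 208.8040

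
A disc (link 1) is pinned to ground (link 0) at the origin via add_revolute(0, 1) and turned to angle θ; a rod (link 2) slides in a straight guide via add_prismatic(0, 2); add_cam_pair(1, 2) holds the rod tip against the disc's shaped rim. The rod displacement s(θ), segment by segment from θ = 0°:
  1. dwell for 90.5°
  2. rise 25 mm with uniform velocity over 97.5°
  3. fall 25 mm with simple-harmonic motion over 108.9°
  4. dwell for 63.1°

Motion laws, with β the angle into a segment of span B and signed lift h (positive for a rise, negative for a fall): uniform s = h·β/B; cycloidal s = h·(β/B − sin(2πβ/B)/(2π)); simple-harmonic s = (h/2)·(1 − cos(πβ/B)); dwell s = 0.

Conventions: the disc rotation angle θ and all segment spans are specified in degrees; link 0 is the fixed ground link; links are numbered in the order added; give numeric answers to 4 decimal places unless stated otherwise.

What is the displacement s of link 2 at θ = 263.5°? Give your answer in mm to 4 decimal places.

segment 1 (0° to 90.5°, dwell): s unchanged at 0.0000
segment 2 (90.5° to 188°, uniform, h = 25) is passed completely: s = 0.0000 + (25) = 25.0000
θ = 263.5° falls in segment 3 (188° to 296.9°, simple-harmonic, h = -25): β = 263.5 − 188 = 75.5°, B = 108.9°; Δs = -25/2·(1 − cos(π·0.6933)) = -19.6327; s = 25.0000 − 19.6327 = 5.3673

5.3673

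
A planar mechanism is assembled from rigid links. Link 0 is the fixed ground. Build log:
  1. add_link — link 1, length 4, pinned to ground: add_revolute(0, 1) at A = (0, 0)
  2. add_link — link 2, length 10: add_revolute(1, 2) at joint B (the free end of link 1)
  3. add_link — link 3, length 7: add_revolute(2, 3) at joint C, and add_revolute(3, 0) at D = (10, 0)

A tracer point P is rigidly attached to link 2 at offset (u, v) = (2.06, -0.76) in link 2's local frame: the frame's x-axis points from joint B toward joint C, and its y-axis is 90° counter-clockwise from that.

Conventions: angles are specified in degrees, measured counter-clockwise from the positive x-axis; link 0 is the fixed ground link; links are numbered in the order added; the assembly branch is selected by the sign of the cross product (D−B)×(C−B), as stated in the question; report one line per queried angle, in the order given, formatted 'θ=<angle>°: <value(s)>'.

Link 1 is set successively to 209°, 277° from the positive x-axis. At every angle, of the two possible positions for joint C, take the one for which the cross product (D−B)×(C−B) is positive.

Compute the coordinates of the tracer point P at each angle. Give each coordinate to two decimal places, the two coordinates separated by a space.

A=(0,0), D=(10.00,0)
θ=209°: B = A + 4.00·(cos209°, sin209°) = (-3.4985, -1.9392)
θ=209°: |BD| = 13.6371
θ=209°: circle(B,10.00) ∩ circle(D,7.00): a=8.6884, h=4.9509
θ=209°:   candidates: C₊=(4.3976,4.1968) cross=67.515; C₋=(5.8057,-5.6043) cross=-67.515
θ=209°:   branch + wants cross > 0 → take C=(4.3976,4.1968) (cross=67.515)
θ=209°: ex = (C−B)/|BC| = (0.7896,0.6136); ey = (-0.6136,0.7896)
θ=209°: P = B + 2.06·ex + -0.76·ey = (-1.4055,-1.2753)
θ=277°: B = A + 4.00·(cos277°, sin277°) = (0.4875, -3.9702)
θ=277°: |BD| = 10.3078
θ=277°: circle(B,10.00) ∩ circle(D,7.00): a=7.6278, h=6.4666
θ=277°:   candidates: C₊=(5.0360,4.9355) cross=66.657; C₋=(10.0174,-7.0000) cross=-66.657
θ=277°:   branch + wants cross > 0 → take C=(5.0360,4.9355) (cross=66.657)
θ=277°: ex = (C−B)/|BC| = (0.4549,0.8906); ey = (-0.8906,0.4549)
θ=277°: P = B + 2.06·ex + -0.76·ey = (2.1013,-2.4813)

θ=209°: -1.41 -1.28
θ=277°: 2.10 -2.48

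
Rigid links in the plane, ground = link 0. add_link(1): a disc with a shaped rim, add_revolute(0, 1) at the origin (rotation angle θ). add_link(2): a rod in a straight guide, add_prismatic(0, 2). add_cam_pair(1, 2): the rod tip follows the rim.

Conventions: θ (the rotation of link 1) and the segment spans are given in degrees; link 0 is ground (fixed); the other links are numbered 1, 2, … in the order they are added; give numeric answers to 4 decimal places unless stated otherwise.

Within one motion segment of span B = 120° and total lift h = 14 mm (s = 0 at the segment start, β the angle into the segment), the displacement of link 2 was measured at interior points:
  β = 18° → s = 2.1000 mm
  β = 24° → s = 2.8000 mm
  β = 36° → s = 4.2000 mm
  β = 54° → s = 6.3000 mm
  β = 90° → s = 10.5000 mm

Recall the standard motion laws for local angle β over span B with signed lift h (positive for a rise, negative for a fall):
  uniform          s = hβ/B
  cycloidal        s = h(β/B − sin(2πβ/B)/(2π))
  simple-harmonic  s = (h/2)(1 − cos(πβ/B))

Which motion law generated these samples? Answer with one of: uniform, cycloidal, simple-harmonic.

candidates at β/B = r: uniform s = h·r (linear in β); cycloidal s = h·(r − sin(2πr)/(2π)); simple-harmonic s = (h/2)(1 − cos(πr))
β=18°: printed 2.1000 | uniform 2.1000, cycloidal 0.2974, simple-harmonic 0.7630
β=24°: printed 2.8000 | uniform 2.8000, cycloidal 0.6809, simple-harmonic 1.3369
β=36°: printed 4.2000 | uniform 4.2000, cycloidal 2.0809, simple-harmonic 2.8855
β=54°: printed 6.3000 | uniform 6.3000, cycloidal 5.6115, simple-harmonic 5.9050
β=90°: printed 10.5000 | uniform 10.5000, cycloidal 12.7282, simple-harmonic 11.9497
only one law matches every sample → uniform

uniform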